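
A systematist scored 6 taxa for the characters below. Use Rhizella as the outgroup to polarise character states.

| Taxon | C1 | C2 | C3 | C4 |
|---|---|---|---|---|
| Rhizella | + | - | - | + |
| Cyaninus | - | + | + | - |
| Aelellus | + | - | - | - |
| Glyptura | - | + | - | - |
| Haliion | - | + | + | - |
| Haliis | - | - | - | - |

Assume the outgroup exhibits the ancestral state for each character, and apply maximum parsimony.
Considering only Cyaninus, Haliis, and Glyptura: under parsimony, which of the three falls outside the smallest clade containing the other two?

Haliis

Character polarity is set by the outgroup: the derived state is whichever differs from the outgroup's state, so for C1, C4 the derived state is '-', and for the remaining characters it is '+'.
C1: derived state '-' in Cyaninus, Glyptura, Haliion, and Haliis only — synapomorphy for {Cyaninus, Glyptura, Haliion, Haliis}.
C2 (derived state '+') is shared by Cyaninus, Glyptura, and Haliion — a synapomorphy uniting that clade.
C3: derived state '+' in Cyaninus and Haliion only — synapomorphy for {Cyaninus, Haliion}.
C4 (derived state '-') is shared by all ingroup taxa — unites the whole ingroup.
Most parsimonious ingroup topology: ((((Cyaninus,Haliion),Glyptura),Haliis),Aelellus).
Cyaninus and Glyptura share a more recent common ancestor with each other than either does with Haliis, so Haliis is the least closely related of the three.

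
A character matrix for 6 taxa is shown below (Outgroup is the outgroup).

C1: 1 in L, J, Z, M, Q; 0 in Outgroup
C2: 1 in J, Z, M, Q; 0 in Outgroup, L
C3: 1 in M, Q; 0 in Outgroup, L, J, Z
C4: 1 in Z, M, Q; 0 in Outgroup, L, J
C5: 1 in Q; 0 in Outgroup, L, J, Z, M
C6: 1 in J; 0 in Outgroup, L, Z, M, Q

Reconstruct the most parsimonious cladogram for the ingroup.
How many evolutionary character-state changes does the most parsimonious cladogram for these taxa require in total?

6

The outgroup has state '0' for every character, so '1' is the derived state throughout.
All ingroup taxa share the derived state '1' for C1; it defines the ingroup but does not resolve relationships within it.
C2: derived state '1' in J, M, Q, and Z only — synapomorphy for {J, M, Q, Z}.
C3 (derived state '1') is shared by M and Q — a synapomorphy uniting that clade.
Only M, Q, and Z show the derived state '1' for C4, supporting them as a clade.
C5: derived state '1' in Q only — an autapomorphy, so it tells us nothing about relationships among taxa.
C6 (derived state '1') is unique to J (autapomorphy; uninformative for grouping).
Most parsimonious ingroup topology: (L,(J,(Z,(M,Q)))).
Changes per character on this tree: C1: 1; C2: 1; C3: 1; C4: 1; C5: 1; C6: 1.
Total = 6.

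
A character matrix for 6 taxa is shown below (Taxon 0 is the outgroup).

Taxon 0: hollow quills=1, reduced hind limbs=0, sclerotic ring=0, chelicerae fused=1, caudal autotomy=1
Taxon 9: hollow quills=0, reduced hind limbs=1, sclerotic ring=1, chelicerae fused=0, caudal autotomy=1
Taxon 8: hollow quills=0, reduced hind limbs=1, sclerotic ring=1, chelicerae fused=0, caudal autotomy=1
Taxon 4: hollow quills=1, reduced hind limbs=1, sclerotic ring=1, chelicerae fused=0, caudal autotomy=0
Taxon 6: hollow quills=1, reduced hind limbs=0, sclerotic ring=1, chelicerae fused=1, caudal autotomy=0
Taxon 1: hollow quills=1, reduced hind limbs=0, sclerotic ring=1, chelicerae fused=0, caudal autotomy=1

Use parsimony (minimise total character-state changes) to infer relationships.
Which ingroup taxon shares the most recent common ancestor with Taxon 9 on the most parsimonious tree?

Taxon 8

Character polarity is set by the outgroup: the derived state is whichever differs from the outgroup's state, so for hollow quills, chelicerae fused, caudal autotomy the derived state is '0', and for the remaining characters it is '1'.
Only Taxon 8 and Taxon 9 show the derived state '0' for hollow quills, supporting them as a clade.
Only Taxon 4, Taxon 8, and Taxon 9 show the derived state '1' for reduced hind limbs, supporting them as a clade.
All ingroup taxa share the derived state '1' for sclerotic ring; it defines the ingroup but does not resolve relationships within it.
Only Taxon 1, Taxon 4, Taxon 8, and Taxon 9 show the derived state '0' for chelicerae fused, supporting them as a clade.
caudal autotomy (state '0') occurs in Taxon 4 and Taxon 6 but conflicts with the nesting implied by the other characters — most parsimoniously interpreted as homoplasy.
Most parsimonious ingroup topology: ((((Taxon 9,Taxon 8),Taxon 4),Taxon 1),Taxon 6).
Taxon 9 and Taxon 8 form a cherry on this tree, so they are sister taxa.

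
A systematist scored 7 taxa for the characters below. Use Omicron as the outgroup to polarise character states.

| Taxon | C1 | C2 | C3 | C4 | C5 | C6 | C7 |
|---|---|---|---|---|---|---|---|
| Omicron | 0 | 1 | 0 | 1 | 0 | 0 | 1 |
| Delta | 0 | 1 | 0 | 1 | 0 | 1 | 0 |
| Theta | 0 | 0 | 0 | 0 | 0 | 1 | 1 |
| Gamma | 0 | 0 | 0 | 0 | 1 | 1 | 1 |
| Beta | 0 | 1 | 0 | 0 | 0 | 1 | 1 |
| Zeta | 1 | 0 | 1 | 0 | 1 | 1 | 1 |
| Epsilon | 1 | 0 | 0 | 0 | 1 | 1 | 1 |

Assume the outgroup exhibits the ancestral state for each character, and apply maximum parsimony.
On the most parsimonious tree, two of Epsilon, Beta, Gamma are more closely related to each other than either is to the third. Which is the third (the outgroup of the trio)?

Beta

Character polarity is set by the outgroup: the derived state is whichever differs from the outgroup's state, so for C2, C4, C7 the derived state is '0', and for the remaining characters it is '1'.
C1 (derived state '1') is shared by Epsilon and Zeta — a synapomorphy uniting that clade.
Only Epsilon, Gamma, Theta, and Zeta show the derived state '0' for C2, supporting them as a clade.
C3 (derived state '1') is unique to Zeta (autapomorphy; uninformative for grouping).
Only Beta, Epsilon, Gamma, Theta, and Zeta show the derived state '0' for C4, supporting them as a clade.
Only Epsilon, Gamma, and Zeta show the derived state '1' for C5, supporting them as a clade.
All ingroup taxa share the derived state '1' for C6; it defines the ingroup but does not resolve relationships within it.
C7 (derived state '0') is unique to Delta (autapomorphy; uninformative for grouping).
Most parsimonious ingroup topology: (Delta,((Theta,(Gamma,(Zeta,Epsilon))),Beta)).
Gamma and Epsilon share a more recent common ancestor with each other than either does with Beta, so Beta is the least closely related of the three.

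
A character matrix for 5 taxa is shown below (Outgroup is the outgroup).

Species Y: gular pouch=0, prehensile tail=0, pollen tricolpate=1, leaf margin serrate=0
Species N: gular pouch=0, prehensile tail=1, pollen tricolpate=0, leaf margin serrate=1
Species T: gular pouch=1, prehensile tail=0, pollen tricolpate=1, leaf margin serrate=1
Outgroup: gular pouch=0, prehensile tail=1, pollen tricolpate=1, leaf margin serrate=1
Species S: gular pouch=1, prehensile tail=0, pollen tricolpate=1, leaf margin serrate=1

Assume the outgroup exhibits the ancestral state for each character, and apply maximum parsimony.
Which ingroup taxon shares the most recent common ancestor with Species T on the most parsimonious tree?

Species S

Character polarity is set by the outgroup: the derived state is whichever differs from the outgroup's state, so for prehensile tail, pollen tricolpate, leaf margin serrate the derived state is '0', and for the remaining characters it is '1'.
Only Species S and Species T show the derived state '1' for gular pouch, supporting them as a clade.
prehensile tail: derived state '0' in Species S, Species T, and Species Y only — synapomorphy for {Species S, Species T, Species Y}.
pollen tricolpate: derived state '0' in Species N only — an autapomorphy, so it tells us nothing about relationships among taxa.
leaf margin serrate (derived state '0') is unique to Species Y (autapomorphy; uninformative for grouping).
Most parsimonious ingroup topology: (((Species T,Species S),Species Y),Species N).
Species T and Species S form a cherry on this tree, so they are sister taxa.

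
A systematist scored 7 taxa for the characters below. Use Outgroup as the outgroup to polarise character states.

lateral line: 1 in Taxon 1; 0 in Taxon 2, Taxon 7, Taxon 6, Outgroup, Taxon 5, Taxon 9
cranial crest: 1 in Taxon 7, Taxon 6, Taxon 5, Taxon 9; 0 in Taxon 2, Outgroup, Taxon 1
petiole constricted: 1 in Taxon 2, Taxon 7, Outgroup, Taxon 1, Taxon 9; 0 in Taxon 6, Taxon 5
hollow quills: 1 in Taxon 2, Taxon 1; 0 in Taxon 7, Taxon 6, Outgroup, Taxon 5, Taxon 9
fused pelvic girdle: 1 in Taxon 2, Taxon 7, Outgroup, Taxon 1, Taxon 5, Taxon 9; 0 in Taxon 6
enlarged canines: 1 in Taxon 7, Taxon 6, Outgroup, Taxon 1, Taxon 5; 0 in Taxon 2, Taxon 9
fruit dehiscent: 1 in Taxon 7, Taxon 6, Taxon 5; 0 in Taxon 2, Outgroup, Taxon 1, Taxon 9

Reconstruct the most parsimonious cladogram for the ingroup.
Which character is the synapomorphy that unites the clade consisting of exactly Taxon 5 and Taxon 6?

Character polarity is set by the outgroup: the derived state is whichever differs from the outgroup's state, so for petiole constricted, fused pelvic girdle, enlarged canines the derived state is '0', and for the remaining characters it is '1'.
lateral line (derived state '1') is unique to Taxon 1 (autapomorphy; uninformative for grouping).
cranial crest (derived state '1') is shared by Taxon 5, Taxon 6, Taxon 7, and Taxon 9 — a synapomorphy uniting that clade.
Only Taxon 5 and Taxon 6 show the derived state '0' for petiole constricted, supporting them as a clade.
hollow quills: derived state '1' in Taxon 1 and Taxon 2 only — synapomorphy for {Taxon 1, Taxon 2}.
fused pelvic girdle (derived state '0') is unique to Taxon 6 (autapomorphy; uninformative for grouping).
enlarged canines groups Taxon 2 and Taxon 9, which is incompatible with the clades supported by the remaining characters; treating it as convergent (homoplasy) costs fewer steps than any alternative tree.
fruit dehiscent: derived state '1' in Taxon 5, Taxon 6, and Taxon 7 only — synapomorphy for {Taxon 5, Taxon 6, Taxon 7}.
Most parsimonious ingroup topology: (((Taxon 7,(Taxon 5,Taxon 6)),Taxon 9),(Taxon 1,Taxon 2)).
The clade {Taxon 5, Taxon 6} is supported by petiole constricted: its derived state '0' occurs in exactly those taxa and in no other taxon (including the outgroup).

petiole constricted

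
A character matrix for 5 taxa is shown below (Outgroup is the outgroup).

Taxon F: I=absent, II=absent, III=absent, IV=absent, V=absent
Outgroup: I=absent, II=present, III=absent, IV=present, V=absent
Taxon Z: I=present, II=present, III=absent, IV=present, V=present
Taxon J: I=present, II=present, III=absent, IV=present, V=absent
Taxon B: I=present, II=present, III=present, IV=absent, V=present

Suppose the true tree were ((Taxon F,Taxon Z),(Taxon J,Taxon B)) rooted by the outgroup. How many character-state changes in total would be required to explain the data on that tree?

Map each character onto ((Taxon F,Taxon Z),(Taxon J,Taxon B)) (rooted by Outgroup) and count the minimum state changes it requires (Fitch parsimony):
I: 2; II: 1; III: 1; IV: 2; V: 2.
Total tree length = 8.

8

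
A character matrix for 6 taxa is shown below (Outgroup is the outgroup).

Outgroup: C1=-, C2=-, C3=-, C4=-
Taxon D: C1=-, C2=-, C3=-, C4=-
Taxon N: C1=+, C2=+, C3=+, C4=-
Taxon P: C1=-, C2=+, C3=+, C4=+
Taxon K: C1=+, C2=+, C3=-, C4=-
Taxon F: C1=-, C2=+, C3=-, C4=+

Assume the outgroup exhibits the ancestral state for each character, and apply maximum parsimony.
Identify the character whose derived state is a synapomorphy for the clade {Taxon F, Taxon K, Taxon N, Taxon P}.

The outgroup has state '-' for every character, so '+' is the derived state throughout.
Only Taxon K and Taxon N show the derived state '+' for C1, supporting them as a clade.
C2: derived state '+' in Taxon F, Taxon K, Taxon N, and Taxon P only — synapomorphy for {Taxon F, Taxon K, Taxon N, Taxon P}.
C3 (state '+') occurs in Taxon N and Taxon P but conflicts with the nesting implied by the other characters — most parsimoniously interpreted as homoplasy.
Only Taxon F and Taxon P show the derived state '+' for C4, supporting them as a clade.
Most parsimonious ingroup topology: (Taxon D,((Taxon N,Taxon K),(Taxon P,Taxon F))).
The clade {Taxon F, Taxon K, Taxon N, Taxon P} is supported by C2: its derived state '+' occurs in exactly those taxa and in no other taxon (including the outgroup).

C2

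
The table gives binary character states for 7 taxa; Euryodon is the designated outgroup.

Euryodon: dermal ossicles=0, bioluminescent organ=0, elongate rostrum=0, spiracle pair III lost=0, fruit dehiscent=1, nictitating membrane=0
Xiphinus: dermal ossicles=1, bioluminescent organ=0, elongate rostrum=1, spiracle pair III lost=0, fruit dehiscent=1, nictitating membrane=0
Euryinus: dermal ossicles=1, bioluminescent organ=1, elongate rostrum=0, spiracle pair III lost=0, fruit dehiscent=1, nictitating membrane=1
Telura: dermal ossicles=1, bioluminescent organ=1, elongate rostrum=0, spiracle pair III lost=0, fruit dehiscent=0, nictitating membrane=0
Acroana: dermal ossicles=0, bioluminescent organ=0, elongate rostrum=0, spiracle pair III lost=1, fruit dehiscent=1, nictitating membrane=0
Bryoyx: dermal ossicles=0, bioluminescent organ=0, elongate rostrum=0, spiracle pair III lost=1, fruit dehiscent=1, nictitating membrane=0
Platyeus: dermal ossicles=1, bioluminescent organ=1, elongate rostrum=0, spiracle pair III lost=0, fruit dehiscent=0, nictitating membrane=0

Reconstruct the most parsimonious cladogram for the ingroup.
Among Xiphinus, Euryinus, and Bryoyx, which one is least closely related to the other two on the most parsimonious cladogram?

Bryoyx

Character polarity is set by the outgroup: the derived state is whichever differs from the outgroup's state, so for fruit dehiscent the derived state is '0', and for the remaining characters it is '1'.
dermal ossicles: derived state '1' in Euryinus, Platyeus, Telura, and Xiphinus only — synapomorphy for {Euryinus, Platyeus, Telura, Xiphinus}.
Only Euryinus, Platyeus, and Telura show the derived state '1' for bioluminescent organ, supporting them as a clade.
elongate rostrum (derived state '1') is unique to Xiphinus (autapomorphy; uninformative for grouping).
Only Acroana and Bryoyx show the derived state '1' for spiracle pair III lost, supporting them as a clade.
fruit dehiscent (derived state '0') is shared by Platyeus and Telura — a synapomorphy uniting that clade.
nictitating membrane: derived state '1' in Euryinus only — an autapomorphy, so it tells us nothing about relationships among taxa.
Most parsimonious ingroup topology: ((Xiphinus,(Euryinus,(Telura,Platyeus))),(Acroana,Bryoyx)).
Xiphinus and Euryinus share a more recent common ancestor with each other than either does with Bryoyx, so Bryoyx is the least closely related of the three.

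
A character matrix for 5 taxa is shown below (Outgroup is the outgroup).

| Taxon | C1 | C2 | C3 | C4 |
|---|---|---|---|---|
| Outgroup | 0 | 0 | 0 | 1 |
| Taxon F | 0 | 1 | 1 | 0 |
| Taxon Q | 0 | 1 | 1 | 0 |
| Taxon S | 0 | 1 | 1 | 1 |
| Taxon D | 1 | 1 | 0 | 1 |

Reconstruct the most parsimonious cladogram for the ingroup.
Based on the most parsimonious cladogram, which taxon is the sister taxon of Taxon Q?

Taxon F

Character polarity is set by the outgroup: the derived state is whichever differs from the outgroup's state, so for C4 the derived state is '0', and for the remaining characters it is '1'.
C1 (derived state '1') is unique to Taxon D (autapomorphy; uninformative for grouping).
C2 (derived state '1') is shared by all ingroup taxa — unites the whole ingroup.
Only Taxon F, Taxon Q, and Taxon S show the derived state '1' for C3, supporting them as a clade.
C4 (derived state '0') is shared by Taxon F and Taxon Q — a synapomorphy uniting that clade.
Most parsimonious ingroup topology: (((Taxon F,Taxon Q),Taxon S),Taxon D).
Taxon Q and Taxon F form a cherry on this tree, so they are sister taxa.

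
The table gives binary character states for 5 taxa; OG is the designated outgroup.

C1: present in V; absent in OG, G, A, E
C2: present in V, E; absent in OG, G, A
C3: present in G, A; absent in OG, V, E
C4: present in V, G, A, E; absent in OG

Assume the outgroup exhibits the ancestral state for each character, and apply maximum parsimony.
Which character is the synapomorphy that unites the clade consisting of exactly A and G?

C3

The outgroup has state 'absent' for every character, so 'present' is the derived state throughout.
C1 (derived state 'present') is unique to V (autapomorphy; uninformative for grouping).
C2: derived state 'present' in E and V only — synapomorphy for {E, V}.
C3: derived state 'present' in A and G only — synapomorphy for {A, G}.
C4 (derived state 'present') is shared by all ingroup taxa — unites the whole ingroup.
Most parsimonious ingroup topology: ((V,E),(G,A)).
The clade {A, G} is supported by C3: its derived state 'present' occurs in exactly those taxa and in no other taxon (including the outgroup).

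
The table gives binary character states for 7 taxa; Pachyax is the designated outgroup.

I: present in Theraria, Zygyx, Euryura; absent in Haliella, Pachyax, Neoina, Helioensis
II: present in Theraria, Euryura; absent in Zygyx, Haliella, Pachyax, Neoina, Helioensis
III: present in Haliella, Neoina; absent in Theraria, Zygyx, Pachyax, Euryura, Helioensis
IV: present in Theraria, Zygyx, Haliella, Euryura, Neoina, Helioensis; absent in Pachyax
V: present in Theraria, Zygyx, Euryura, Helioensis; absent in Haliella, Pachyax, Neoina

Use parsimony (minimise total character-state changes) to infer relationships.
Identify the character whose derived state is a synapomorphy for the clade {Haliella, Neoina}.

III

The outgroup has state 'absent' for every character, so 'present' is the derived state throughout.
I: derived state 'present' in Euryura, Theraria, and Zygyx only — synapomorphy for {Euryura, Theraria, Zygyx}.
II: derived state 'present' in Euryura and Theraria only — synapomorphy for {Euryura, Theraria}.
Only Haliella and Neoina show the derived state 'present' for III, supporting them as a clade.
IV (derived state 'present') is shared by all ingroup taxa — unites the whole ingroup.
V: derived state 'present' in Euryura, Helioensis, Theraria, and Zygyx only — synapomorphy for {Euryura, Helioensis, Theraria, Zygyx}.
Most parsimonious ingroup topology: ((((Euryura,Theraria),Zygyx),Helioensis),(Neoina,Haliella)).
The clade {Haliella, Neoina} is supported by III: its derived state 'present' occurs in exactly those taxa and in no other taxon (including the outgroup).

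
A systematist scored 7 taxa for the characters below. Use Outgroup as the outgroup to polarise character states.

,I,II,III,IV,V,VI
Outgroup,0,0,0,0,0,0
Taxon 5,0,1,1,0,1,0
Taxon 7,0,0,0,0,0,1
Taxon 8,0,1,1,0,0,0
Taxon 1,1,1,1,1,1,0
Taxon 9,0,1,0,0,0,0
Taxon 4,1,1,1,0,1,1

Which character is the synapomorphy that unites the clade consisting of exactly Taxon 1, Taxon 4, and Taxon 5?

V

The outgroup has state '0' for every character, so '1' is the derived state throughout.
I (derived state '1') is shared by Taxon 1 and Taxon 4 — a synapomorphy uniting that clade.
Only Taxon 1, Taxon 4, Taxon 5, Taxon 8, and Taxon 9 show the derived state '1' for II, supporting them as a clade.
III: derived state '1' in Taxon 1, Taxon 4, Taxon 5, and Taxon 8 only — synapomorphy for {Taxon 1, Taxon 4, Taxon 5, Taxon 8}.
IV: derived state '1' in Taxon 1 only — an autapomorphy, so it tells us nothing about relationships among taxa.
V (derived state '1') is shared by Taxon 1, Taxon 4, and Taxon 5 — a synapomorphy uniting that clade.
VI (state '1') occurs in Taxon 4 and Taxon 7 but conflicts with the nesting implied by the other characters — most parsimoniously interpreted as homoplasy.
Most parsimonious ingroup topology: (((((Taxon 1,Taxon 4),Taxon 5),Taxon 8),Taxon 9),Taxon 7).
The clade {Taxon 1, Taxon 4, Taxon 5} is supported by V: its derived state '1' occurs in exactly those taxa and in no other taxon (including the outgroup).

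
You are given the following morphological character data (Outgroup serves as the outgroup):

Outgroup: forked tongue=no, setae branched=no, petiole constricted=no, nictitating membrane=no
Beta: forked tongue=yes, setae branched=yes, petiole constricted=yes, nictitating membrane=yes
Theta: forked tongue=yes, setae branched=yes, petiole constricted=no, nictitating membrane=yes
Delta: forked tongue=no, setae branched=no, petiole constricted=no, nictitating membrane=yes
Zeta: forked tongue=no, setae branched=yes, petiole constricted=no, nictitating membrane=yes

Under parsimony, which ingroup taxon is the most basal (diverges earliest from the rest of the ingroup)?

Delta

The outgroup has state 'no' for every character, so 'yes' is the derived state throughout.
forked tongue (derived state 'yes') is shared by Beta and Theta — a synapomorphy uniting that clade.
setae branched: derived state 'yes' in Beta, Theta, and Zeta only — synapomorphy for {Beta, Theta, Zeta}.
petiole constricted (derived state 'yes') is unique to Beta (autapomorphy; uninformative for grouping).
All ingroup taxa share the derived state 'yes' for nictitating membrane; it defines the ingroup but does not resolve relationships within it.
Most parsimonious ingroup topology: (((Beta,Theta),Zeta),Delta).
Delta is sister to the clade containing all other ingroup taxa, so it is the earliest-diverging (most basal) ingroup lineage.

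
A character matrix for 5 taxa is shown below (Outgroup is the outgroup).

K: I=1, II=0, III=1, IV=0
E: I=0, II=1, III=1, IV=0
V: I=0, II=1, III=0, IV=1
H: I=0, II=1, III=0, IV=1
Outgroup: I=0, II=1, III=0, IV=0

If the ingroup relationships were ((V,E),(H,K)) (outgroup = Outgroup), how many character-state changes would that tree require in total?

Map each character onto ((V,E),(H,K)) (rooted by Outgroup) and count the minimum state changes it requires (Fitch parsimony):
I: 1; II: 1; III: 2; IV: 2.
Total tree length = 6.

6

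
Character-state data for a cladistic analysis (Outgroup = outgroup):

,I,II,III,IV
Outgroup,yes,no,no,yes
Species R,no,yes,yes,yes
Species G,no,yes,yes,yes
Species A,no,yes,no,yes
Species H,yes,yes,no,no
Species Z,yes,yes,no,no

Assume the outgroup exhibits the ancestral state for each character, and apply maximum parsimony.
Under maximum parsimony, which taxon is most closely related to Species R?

Species G

Character polarity is set by the outgroup: the derived state is whichever differs from the outgroup's state, so for I, IV the derived state is 'no', and for the remaining characters it is 'yes'.
I: derived state 'no' in Species A, Species G, and Species R only — synapomorphy for {Species A, Species G, Species R}.
All ingroup taxa share the derived state 'yes' for II; it defines the ingroup but does not resolve relationships within it.
Only Species G and Species R show the derived state 'yes' for III, supporting them as a clade.
IV (derived state 'no') is shared by Species H and Species Z — a synapomorphy uniting that clade.
Most parsimonious ingroup topology: (((Species R,Species G),Species A),(Species H,Species Z)).
Species R and Species G form a cherry on this tree, so they are sister taxa.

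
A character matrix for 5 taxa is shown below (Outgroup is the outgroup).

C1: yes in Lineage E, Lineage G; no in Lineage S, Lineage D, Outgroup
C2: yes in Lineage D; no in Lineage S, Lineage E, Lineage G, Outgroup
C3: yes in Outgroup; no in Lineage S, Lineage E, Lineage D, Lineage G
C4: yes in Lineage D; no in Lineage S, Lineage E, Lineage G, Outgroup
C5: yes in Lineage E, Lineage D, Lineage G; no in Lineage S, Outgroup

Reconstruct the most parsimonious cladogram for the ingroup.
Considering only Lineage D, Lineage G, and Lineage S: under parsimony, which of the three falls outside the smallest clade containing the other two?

Character polarity is set by the outgroup: the derived state is whichever differs from the outgroup's state, so for C3 the derived state is 'no', and for the remaining characters it is 'yes'.
C1: derived state 'yes' in Lineage E and Lineage G only — synapomorphy for {Lineage E, Lineage G}.
C2 (derived state 'yes') is unique to Lineage D (autapomorphy; uninformative for grouping).
C3 (derived state 'no') is shared by all ingroup taxa — unites the whole ingroup.
C4 (derived state 'yes') is unique to Lineage D (autapomorphy; uninformative for grouping).
C5 (derived state 'yes') is shared by Lineage D, Lineage E, and Lineage G — a synapomorphy uniting that clade.
Most parsimonious ingroup topology: (((Lineage G,Lineage E),Lineage D),Lineage S).
Lineage D and Lineage G share a more recent common ancestor with each other than either does with Lineage S, so Lineage S is the least closely related of the three.

Lineage S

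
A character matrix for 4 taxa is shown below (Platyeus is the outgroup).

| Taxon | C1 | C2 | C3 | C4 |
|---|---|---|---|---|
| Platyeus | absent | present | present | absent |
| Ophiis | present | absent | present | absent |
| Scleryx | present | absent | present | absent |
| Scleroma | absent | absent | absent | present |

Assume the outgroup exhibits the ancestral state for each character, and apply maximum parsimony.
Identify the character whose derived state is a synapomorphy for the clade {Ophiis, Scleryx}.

C1

Character polarity is set by the outgroup: the derived state is whichever differs from the outgroup's state, so for C2, C3 the derived state is 'absent', and for the remaining characters it is 'present'.
C1 (derived state 'present') is shared by Ophiis and Scleryx — a synapomorphy uniting that clade.
C2 (derived state 'absent') is shared by all ingroup taxa — unites the whole ingroup.
C3: derived state 'absent' in Scleroma only — an autapomorphy, so it tells us nothing about relationships among taxa.
C4 (derived state 'present') is unique to Scleroma (autapomorphy; uninformative for grouping).
Most parsimonious ingroup topology: ((Ophiis,Scleryx),Scleroma).
The clade {Ophiis, Scleryx} is supported by C1: its derived state 'present' occurs in exactly those taxa and in no other taxon (including the outgroup).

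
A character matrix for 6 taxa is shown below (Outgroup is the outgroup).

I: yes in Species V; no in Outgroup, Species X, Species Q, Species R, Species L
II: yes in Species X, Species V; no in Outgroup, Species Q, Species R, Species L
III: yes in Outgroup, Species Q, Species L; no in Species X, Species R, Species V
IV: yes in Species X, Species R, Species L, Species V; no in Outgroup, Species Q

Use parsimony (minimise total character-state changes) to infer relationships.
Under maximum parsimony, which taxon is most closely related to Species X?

Character polarity is set by the outgroup: the derived state is whichever differs from the outgroup's state, so for III the derived state is 'no', and for the remaining characters it is 'yes'.
I (derived state 'yes') is unique to Species V (autapomorphy; uninformative for grouping).
II (derived state 'yes') is shared by Species V and Species X — a synapomorphy uniting that clade.
III: derived state 'no' in Species R, Species V, and Species X only — synapomorphy for {Species R, Species V, Species X}.
Only Species L, Species R, Species V, and Species X show the derived state 'yes' for IV, supporting them as a clade.
Most parsimonious ingroup topology: ((((Species X,Species V),Species R),Species L),Species Q).
Species X and Species V form a cherry on this tree, so they are sister taxa.

Species V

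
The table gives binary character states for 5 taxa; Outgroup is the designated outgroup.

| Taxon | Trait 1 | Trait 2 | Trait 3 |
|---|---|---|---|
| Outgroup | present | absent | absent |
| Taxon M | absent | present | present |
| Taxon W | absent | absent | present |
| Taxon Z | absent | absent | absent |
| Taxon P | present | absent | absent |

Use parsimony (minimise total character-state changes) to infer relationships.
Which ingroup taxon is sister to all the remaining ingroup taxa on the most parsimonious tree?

Taxon P

Character polarity is set by the outgroup: the derived state is whichever differs from the outgroup's state, so for Trait 1 the derived state is 'absent', and for the remaining characters it is 'present'.
Trait 1 (derived state 'absent') is shared by Taxon M, Taxon W, and Taxon Z — a synapomorphy uniting that clade.
Trait 2: derived state 'present' in Taxon M only — an autapomorphy, so it tells us nothing about relationships among taxa.
Trait 3: derived state 'present' in Taxon M and Taxon W only — synapomorphy for {Taxon M, Taxon W}.
Most parsimonious ingroup topology: (((Taxon M,Taxon W),Taxon Z),Taxon P).
Taxon P is sister to the clade containing all other ingroup taxa, so it is the earliest-diverging (most basal) ingroup lineage.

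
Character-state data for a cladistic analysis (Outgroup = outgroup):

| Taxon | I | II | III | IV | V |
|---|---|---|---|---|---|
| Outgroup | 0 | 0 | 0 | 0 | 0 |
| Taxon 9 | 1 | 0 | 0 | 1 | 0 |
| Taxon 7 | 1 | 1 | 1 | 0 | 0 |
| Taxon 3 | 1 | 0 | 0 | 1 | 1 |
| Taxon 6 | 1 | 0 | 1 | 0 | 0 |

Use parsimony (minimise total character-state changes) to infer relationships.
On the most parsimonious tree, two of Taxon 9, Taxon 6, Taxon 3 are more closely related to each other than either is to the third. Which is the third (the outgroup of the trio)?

The outgroup has state '0' for every character, so '1' is the derived state throughout.
I (derived state '1') is shared by all ingroup taxa — unites the whole ingroup.
II: derived state '1' in Taxon 7 only — an autapomorphy, so it tells us nothing about relationships among taxa.
III: derived state '1' in Taxon 6 and Taxon 7 only — synapomorphy for {Taxon 6, Taxon 7}.
Only Taxon 3 and Taxon 9 show the derived state '1' for IV, supporting them as a clade.
V: derived state '1' in Taxon 3 only — an autapomorphy, so it tells us nothing about relationships among taxa.
Most parsimonious ingroup topology: ((Taxon 9,Taxon 3),(Taxon 7,Taxon 6)).
Taxon 9 and Taxon 3 share a more recent common ancestor with each other than either does with Taxon 6, so Taxon 6 is the least closely related of the three.

Taxon 6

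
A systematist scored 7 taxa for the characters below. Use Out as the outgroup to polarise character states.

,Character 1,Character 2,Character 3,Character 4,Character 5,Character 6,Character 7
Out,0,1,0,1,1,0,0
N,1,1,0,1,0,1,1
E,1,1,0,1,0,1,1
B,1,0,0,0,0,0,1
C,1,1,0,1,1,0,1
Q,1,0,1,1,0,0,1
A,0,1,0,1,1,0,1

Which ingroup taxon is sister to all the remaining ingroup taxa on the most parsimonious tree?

Character polarity is set by the outgroup: the derived state is whichever differs from the outgroup's state, so for Character 2, Character 4, Character 5 the derived state is '0', and for the remaining characters it is '1'.
Only B, C, E, N, and Q show the derived state '1' for Character 1, supporting them as a clade.
Only B and Q show the derived state '0' for Character 2, supporting them as a clade.
Character 3 (derived state '1') is unique to Q (autapomorphy; uninformative for grouping).
Character 4 (derived state '0') is unique to B (autapomorphy; uninformative for grouping).
Character 5: derived state '0' in B, E, N, and Q only — synapomorphy for {B, E, N, Q}.
Character 6: derived state '1' in E and N only — synapomorphy for {E, N}.
Character 7 (derived state '1') is shared by all ingroup taxa — unites the whole ingroup.
Most parsimonious ingroup topology: ((((N,E),(B,Q)),C),A).
A is sister to the clade containing all other ingroup taxa, so it is the earliest-diverging (most basal) ingroup lineage.

A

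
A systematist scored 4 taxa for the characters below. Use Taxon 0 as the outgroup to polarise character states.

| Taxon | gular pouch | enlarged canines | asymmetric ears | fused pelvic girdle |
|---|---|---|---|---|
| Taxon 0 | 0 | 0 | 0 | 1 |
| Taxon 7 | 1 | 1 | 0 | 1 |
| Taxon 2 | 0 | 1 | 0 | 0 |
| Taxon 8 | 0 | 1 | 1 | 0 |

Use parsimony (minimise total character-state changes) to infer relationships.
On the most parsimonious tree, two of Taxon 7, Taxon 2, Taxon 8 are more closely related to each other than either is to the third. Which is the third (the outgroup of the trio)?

Taxon 7

Character polarity is set by the outgroup: the derived state is whichever differs from the outgroup's state, so for fused pelvic girdle the derived state is '0', and for the remaining characters it is '1'.
gular pouch: derived state '1' in Taxon 7 only — an autapomorphy, so it tells us nothing about relationships among taxa.
All ingroup taxa share the derived state '1' for enlarged canines; it defines the ingroup but does not resolve relationships within it.
asymmetric ears: derived state '1' in Taxon 8 only — an autapomorphy, so it tells us nothing about relationships among taxa.
fused pelvic girdle (derived state '0') is shared by Taxon 2 and Taxon 8 — a synapomorphy uniting that clade.
Most parsimonious ingroup topology: (Taxon 7,(Taxon 2,Taxon 8)).
Taxon 8 and Taxon 2 share a more recent common ancestor with each other than either does with Taxon 7, so Taxon 7 is the least closely related of the three.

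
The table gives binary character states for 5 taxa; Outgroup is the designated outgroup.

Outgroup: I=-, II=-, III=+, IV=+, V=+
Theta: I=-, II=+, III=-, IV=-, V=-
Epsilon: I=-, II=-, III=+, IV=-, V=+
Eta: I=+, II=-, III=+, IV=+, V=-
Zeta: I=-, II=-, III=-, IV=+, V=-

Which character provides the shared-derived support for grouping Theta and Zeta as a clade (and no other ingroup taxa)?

Character polarity is set by the outgroup: the derived state is whichever differs from the outgroup's state, so for III, IV, V the derived state is '-', and for the remaining characters it is '+'.
I: derived state '+' in Eta only — an autapomorphy, so it tells us nothing about relationships among taxa.
II: derived state '+' in Theta only — an autapomorphy, so it tells us nothing about relationships among taxa.
Only Theta and Zeta show the derived state '-' for III, supporting them as a clade.
IV (state '-') occurs in Epsilon and Theta but conflicts with the nesting implied by the other characters — most parsimoniously interpreted as homoplasy.
V: derived state '-' in Eta, Theta, and Zeta only — synapomorphy for {Eta, Theta, Zeta}.
Most parsimonious ingroup topology: (((Theta,Zeta),Eta),Epsilon).
The clade {Theta, Zeta} is supported by III: its derived state '-' occurs in exactly those taxa and in no other taxon (including the outgroup).

III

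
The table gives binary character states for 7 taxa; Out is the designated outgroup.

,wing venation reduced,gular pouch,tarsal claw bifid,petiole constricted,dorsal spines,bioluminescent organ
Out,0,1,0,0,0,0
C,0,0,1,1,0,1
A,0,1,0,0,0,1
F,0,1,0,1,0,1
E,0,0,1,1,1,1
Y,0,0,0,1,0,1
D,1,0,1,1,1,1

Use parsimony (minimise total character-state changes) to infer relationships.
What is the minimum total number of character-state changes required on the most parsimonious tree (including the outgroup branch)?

6

Character polarity is set by the outgroup: the derived state is whichever differs from the outgroup's state, so for gular pouch the derived state is '0', and for the remaining characters it is '1'.
wing venation reduced: derived state '1' in D only — an autapomorphy, so it tells us nothing about relationships among taxa.
gular pouch: derived state '0' in C, D, E, and Y only — synapomorphy for {C, D, E, Y}.
tarsal claw bifid: derived state '1' in C, D, and E only — synapomorphy for {C, D, E}.
Only C, D, E, F, and Y show the derived state '1' for petiole constricted, supporting them as a clade.
dorsal spines (derived state '1') is shared by D and E — a synapomorphy uniting that clade.
bioluminescent organ (derived state '1') is shared by all ingroup taxa — unites the whole ingroup.
Most parsimonious ingroup topology: ((((C,(E,D)),Y),F),A).
Changes per character on this tree: wing venation reduced: 1; gular pouch: 1; tarsal claw bifid: 1; petiole constricted: 1; dorsal spines: 1; bioluminescent organ: 1.
Total = 6.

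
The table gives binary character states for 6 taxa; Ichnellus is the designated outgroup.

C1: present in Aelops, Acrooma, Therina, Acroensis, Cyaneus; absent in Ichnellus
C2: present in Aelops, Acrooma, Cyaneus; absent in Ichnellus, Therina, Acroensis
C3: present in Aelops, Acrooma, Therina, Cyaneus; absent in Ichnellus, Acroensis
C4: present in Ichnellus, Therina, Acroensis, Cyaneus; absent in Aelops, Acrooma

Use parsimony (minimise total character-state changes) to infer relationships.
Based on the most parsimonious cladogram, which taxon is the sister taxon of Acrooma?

Aelops

Character polarity is set by the outgroup: the derived state is whichever differs from the outgroup's state, so for C4 the derived state is 'absent', and for the remaining characters it is 'present'.
C1 (derived state 'present') is shared by all ingroup taxa — unites the whole ingroup.
C2 (derived state 'present') is shared by Acrooma, Aelops, and Cyaneus — a synapomorphy uniting that clade.
Only Acrooma, Aelops, Cyaneus, and Therina show the derived state 'present' for C3, supporting them as a clade.
Only Acrooma and Aelops show the derived state 'absent' for C4, supporting them as a clade.
Most parsimonious ingroup topology: (Acroensis,((Cyaneus,(Acrooma,Aelops)),Therina)).
Acrooma and Aelops form a cherry on this tree, so they are sister taxa.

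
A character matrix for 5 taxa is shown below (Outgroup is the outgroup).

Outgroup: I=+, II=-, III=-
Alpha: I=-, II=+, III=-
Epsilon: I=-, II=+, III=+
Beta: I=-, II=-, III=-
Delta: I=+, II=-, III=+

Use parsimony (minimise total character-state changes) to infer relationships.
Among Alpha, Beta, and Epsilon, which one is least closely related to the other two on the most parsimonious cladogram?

Character polarity is set by the outgroup: the derived state is whichever differs from the outgroup's state, so for I the derived state is '-', and for the remaining characters it is '+'.
I: derived state '-' in Alpha, Beta, and Epsilon only — synapomorphy for {Alpha, Beta, Epsilon}.
II (derived state '+') is shared by Alpha and Epsilon — a synapomorphy uniting that clade.
III (state '+') occurs in Delta and Epsilon but conflicts with the nesting implied by the other characters — most parsimoniously interpreted as homoplasy.
Most parsimonious ingroup topology: (((Alpha,Epsilon),Beta),Delta).
Epsilon and Alpha share a more recent common ancestor with each other than either does with Beta, so Beta is the least closely related of the three.

Beta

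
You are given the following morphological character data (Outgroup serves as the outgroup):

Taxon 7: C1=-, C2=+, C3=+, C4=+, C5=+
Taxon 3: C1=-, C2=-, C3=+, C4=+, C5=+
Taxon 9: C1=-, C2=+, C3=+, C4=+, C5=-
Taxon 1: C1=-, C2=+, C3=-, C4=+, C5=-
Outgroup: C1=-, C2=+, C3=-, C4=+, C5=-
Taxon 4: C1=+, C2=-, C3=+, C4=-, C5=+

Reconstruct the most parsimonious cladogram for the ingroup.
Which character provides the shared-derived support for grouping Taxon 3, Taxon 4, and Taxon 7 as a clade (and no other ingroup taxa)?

Character polarity is set by the outgroup: the derived state is whichever differs from the outgroup's state, so for C2, C4 the derived state is '-', and for the remaining characters it is '+'.
C1 (derived state '+') is unique to Taxon 4 (autapomorphy; uninformative for grouping).
C2: derived state '-' in Taxon 3 and Taxon 4 only — synapomorphy for {Taxon 3, Taxon 4}.
C3 (derived state '+') is shared by Taxon 3, Taxon 4, Taxon 7, and Taxon 9 — a synapomorphy uniting that clade.
C4 (derived state '-') is unique to Taxon 4 (autapomorphy; uninformative for grouping).
C5 (derived state '+') is shared by Taxon 3, Taxon 4, and Taxon 7 — a synapomorphy uniting that clade.
Most parsimonious ingroup topology: (Taxon 1,(((Taxon 4,Taxon 3),Taxon 7),Taxon 9)).
The clade {Taxon 3, Taxon 4, Taxon 7} is supported by C5: its derived state '+' occurs in exactly those taxa and in no other taxon (including the outgroup).

C5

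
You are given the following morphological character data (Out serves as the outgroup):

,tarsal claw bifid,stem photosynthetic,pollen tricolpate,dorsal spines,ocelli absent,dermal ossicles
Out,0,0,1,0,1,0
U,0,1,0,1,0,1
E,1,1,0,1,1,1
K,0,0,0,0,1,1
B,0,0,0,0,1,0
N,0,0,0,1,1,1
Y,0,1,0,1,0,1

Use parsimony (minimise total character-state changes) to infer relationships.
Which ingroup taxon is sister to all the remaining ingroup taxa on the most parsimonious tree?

B

Character polarity is set by the outgroup: the derived state is whichever differs from the outgroup's state, so for pollen tricolpate, ocelli absent the derived state is '0', and for the remaining characters it is '1'.
tarsal claw bifid: derived state '1' in E only — an autapomorphy, so it tells us nothing about relationships among taxa.
stem photosynthetic (derived state '1') is shared by E, U, and Y — a synapomorphy uniting that clade.
All ingroup taxa share the derived state '0' for pollen tricolpate; it defines the ingroup but does not resolve relationships within it.
dorsal spines: derived state '1' in E, N, U, and Y only — synapomorphy for {E, N, U, Y}.
ocelli absent (derived state '0') is shared by U and Y — a synapomorphy uniting that clade.
dermal ossicles: derived state '1' in E, K, N, U, and Y only — synapomorphy for {E, K, N, U, Y}.
Most parsimonious ingroup topology: (((((Y,U),E),N),K),B).
B is sister to the clade containing all other ingroup taxa, so it is the earliest-diverging (most basal) ingroup lineage.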